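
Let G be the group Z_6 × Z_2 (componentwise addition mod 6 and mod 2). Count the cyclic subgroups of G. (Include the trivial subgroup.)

Group the elements of G by the cyclic subgroup they generate; each cyclic subgroup of order d accounts for φ(d) elements.
Cyclic subgroups by order — order 1: 1; order 2: 3; order 3: 1; order 6: 3.
Total: 8.

8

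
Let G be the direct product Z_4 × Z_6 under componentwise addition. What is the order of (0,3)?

2

The order of (0,3) in Z_4 × Z_6 is lcm(ord(0) in Z_4, ord(3) in Z_6).
ord(0) = 1 and ord(3) = 2, so |⟨(0,3)⟩| = lcm(1, 2) = 2.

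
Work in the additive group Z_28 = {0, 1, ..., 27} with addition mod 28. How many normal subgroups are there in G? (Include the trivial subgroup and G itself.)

6

G is abelian, so every subgroup is normal.
G has 6 subgroups in total, hence 6 normal subgroups.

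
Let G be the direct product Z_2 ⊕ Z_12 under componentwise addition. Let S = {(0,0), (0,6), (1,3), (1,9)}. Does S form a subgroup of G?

Yes

|S| = 4 divides |G| = 24, consistent with Lagrange.
S contains the identity, every element's inverse is in S, and S is closed under +: it is a subgroup.
In fact S = ⟨(1,9)⟩.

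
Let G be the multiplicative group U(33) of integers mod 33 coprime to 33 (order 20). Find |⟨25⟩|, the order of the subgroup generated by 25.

Compute successive powers of 25 mod 33: 25, 31, 16, 4, 1; 25^5 ≡ 1 (mod 33).
So |⟨25⟩| = 5.

5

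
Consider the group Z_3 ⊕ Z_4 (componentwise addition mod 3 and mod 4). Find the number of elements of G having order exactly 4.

An element (a,b) has order lcm(ord(a), ord(b)); count pairs with lcm equal to 4.
Enumerating gives 2 such elements.

2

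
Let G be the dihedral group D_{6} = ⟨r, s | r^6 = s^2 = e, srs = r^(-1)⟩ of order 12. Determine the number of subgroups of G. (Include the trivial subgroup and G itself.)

|G| = 12, so by Lagrange every subgroup order divides 12. Divisors: 1, 2, 3, 4, 6, 12.
Subgroups by order — order 1: 1; order 2: 7; order 3: 1; order 4: 3; order 6: 3; order 12: 1.
Total: 1 + 7 + 1 + 3 + 3 + 1 = 16.

16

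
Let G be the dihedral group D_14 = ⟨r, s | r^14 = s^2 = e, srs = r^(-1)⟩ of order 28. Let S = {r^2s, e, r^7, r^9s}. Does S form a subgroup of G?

|S| = 4 divides |G| = 28, consistent with Lagrange.
S contains the identity, every element's inverse is in S, and S is closed under ·: it is a subgroup.

Yes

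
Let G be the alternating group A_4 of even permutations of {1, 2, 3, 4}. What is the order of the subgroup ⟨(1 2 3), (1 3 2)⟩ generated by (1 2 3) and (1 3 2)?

|⟨(1 2 3)⟩| = 3 and |⟨(1 3 2)⟩| = 3, so |H| is a multiple of lcm(3, 3) = 3 and divides |G| = 12.
Closing under the operation: H = {e, (1 2 3), (1 3 2)}, so |H| = 3.

3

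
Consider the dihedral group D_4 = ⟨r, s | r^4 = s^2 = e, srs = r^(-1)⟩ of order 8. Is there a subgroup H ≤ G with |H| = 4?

4 | 8. A subgroup of order 4 is {e, r, r^2, r^3}.

Yes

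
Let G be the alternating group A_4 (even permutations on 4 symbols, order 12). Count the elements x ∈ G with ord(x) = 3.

The elements of order 3 are: (2 3 4), (2 4 3), (1 2 3), (1 2 4), (1 3 2), (1 3 4), (1 4 2), (1 4 3).
That's 8.

8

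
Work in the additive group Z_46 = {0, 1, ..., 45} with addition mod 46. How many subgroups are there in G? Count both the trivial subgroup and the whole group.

Subgroups of the cyclic group Z_46 correspond bijectively to divisors of 46.
Divisors of 46: 1, 2, 23, 46.
So Z_46 has 4 subgroups.

4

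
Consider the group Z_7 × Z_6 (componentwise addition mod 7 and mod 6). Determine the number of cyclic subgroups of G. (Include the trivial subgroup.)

8

Group the elements of G by the cyclic subgroup they generate; each cyclic subgroup of order d accounts for φ(d) elements.
Cyclic subgroups by order — order 1: 1; order 2: 1; order 3: 1; order 6: 1; order 7: 1; order 14: 1; order 21: 1; order 42: 1.
Total: 8.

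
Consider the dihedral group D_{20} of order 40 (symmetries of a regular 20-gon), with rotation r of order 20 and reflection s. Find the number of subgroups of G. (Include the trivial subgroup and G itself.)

48

|G| = 40, so by Lagrange every subgroup order divides 40. Divisors: 1, 2, 4, 5, 8, 10, 20, 40.
Subgroups by order — order 1: 1; order 2: 21; order 4: 11; order 5: 1; order 8: 5; order 10: 5; order 20: 3; order 40: 1.
Total: 1 + 21 + 11 + 1 + 5 + 5 + 3 + 1 = 48.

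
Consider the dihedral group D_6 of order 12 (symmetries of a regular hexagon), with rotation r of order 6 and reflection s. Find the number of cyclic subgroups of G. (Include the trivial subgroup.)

10

Group the elements of G by the cyclic subgroup they generate; each cyclic subgroup of order d accounts for φ(d) elements.
Cyclic subgroups by order — order 1: 1; order 2: 7; order 3: 1; order 6: 1.
Total: 10.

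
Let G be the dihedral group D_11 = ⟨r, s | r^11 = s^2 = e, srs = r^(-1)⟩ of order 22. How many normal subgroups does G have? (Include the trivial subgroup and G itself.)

G has 14 subgroups. Checking conjugation-invariance by order — order 1: 1/1 normal; order 2: 0/11 normal; order 11: 1/1 normal; order 22: 1/1 normal.
Total normal subgroups: 3.

3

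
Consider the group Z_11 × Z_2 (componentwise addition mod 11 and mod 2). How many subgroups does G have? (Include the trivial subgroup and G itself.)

|G| = 22, so by Lagrange every subgroup order divides 22. Divisors: 1, 2, 11, 22.
Subgroups by order — order 1: 1; order 2: 1; order 11: 1; order 22: 1.
Total: 1 + 1 + 1 + 1 = 4.

4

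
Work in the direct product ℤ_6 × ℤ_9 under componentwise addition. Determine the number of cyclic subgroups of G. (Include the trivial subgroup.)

Each element a generates a cyclic subgroup ⟨a⟩; distinct elements may generate the same one (a cyclic group of order d has φ(d) generators).
Cyclic subgroups by order — order 1: 1; order 2: 1; order 3: 4; order 6: 4; order 9: 3; order 18: 3.
Total: 16.

16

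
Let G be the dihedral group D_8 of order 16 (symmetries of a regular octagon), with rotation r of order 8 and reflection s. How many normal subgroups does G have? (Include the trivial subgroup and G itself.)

G has 19 subgroups. Checking conjugation-invariance by order — order 1: 1/1 normal; order 2: 1/9 normal; order 4: 1/5 normal; order 8: 3/3 normal; order 16: 1/1 normal.
Total normal subgroups: 7.

7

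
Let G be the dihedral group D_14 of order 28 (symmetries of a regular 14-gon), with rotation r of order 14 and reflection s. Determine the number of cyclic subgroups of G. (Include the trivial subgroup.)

18

Group the elements of G by the cyclic subgroup they generate; each cyclic subgroup of order d accounts for φ(d) elements.
Cyclic subgroups by order — order 1: 1; order 2: 15; order 7: 1; order 14: 1.
Total: 18.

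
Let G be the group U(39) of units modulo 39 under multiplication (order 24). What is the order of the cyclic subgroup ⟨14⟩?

2

Compute successive powers of 14 mod 39: 14, 1; 14^2 ≡ 1 (mod 39).
So |⟨14⟩| = 2.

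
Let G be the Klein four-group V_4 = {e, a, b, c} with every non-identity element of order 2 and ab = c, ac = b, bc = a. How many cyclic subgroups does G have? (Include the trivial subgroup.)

A cyclic subgroup of order d is generated by each of its φ(d) elements of order d, so the cyclic subgroups of order d number (#elements of order d)/φ(d).
Cyclic subgroups by order — order 1: 1; order 2: 3.
Total: 4.

4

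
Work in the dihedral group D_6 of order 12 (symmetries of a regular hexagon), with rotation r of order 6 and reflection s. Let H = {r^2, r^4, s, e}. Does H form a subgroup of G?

Closure fails: s · r^4 = r^2s ∉ H. So H is not a subgroup.

No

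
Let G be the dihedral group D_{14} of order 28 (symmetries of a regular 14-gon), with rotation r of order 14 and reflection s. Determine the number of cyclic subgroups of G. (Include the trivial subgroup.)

18

Each element a generates a cyclic subgroup ⟨a⟩; distinct elements may generate the same one (a cyclic group of order d has φ(d) generators).
Cyclic subgroups by order — order 1: 1; order 2: 15; order 7: 1; order 14: 1.
Total: 18.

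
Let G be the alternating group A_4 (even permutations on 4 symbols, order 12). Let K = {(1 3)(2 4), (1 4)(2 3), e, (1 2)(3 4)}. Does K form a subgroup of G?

Yes

|K| = 4 divides |G| = 12, consistent with Lagrange.
K contains the identity, every element's inverse is in K, and K is closed under ∘: it is a subgroup.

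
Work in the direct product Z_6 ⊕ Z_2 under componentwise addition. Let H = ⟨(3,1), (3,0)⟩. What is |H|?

|⟨(3,1)⟩| = 2 and |⟨(3,0)⟩| = 2, so |H| is a multiple of lcm(2, 2) = 2 and divides |G| = 12.
Closing under the operation: H = {(0,0), (0,1), (3,0), (3,1)}, so |H| = 4.

4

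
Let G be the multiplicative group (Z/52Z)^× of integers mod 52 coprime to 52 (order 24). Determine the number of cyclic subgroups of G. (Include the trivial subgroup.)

12

Group the elements of G by the cyclic subgroup they generate; each cyclic subgroup of order d accounts for φ(d) elements.
Cyclic subgroups by order — order 1: 1; order 2: 3; order 3: 1; order 4: 2; order 6: 3; order 12: 2.
Total: 12.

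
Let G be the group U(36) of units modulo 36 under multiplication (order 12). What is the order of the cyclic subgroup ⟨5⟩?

6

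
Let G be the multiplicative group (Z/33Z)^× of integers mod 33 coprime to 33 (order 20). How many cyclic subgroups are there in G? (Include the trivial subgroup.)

A cyclic subgroup of order d is generated by each of its φ(d) elements of order d, so the cyclic subgroups of order d number (#elements of order d)/φ(d).
Cyclic subgroups by order — order 1: 1; order 2: 3; order 5: 1; order 10: 3.
Total: 8.

8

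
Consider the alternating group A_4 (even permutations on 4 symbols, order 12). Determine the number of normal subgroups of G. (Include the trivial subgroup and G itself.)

G has 10 subgroups. Checking conjugation-invariance by order — order 1: 1/1 normal; order 2: 0/3 normal; order 3: 0/4 normal; order 4: 1/1 normal; order 12: 1/1 normal.
Total normal subgroups: 3.

3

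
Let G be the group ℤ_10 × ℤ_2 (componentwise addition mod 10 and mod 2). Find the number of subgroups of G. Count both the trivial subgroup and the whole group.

10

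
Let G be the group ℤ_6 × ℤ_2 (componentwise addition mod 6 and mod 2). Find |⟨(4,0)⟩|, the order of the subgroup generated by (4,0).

3

The order of (4,0) in Z_6 × Z_2 is lcm(ord(4) in Z_6, ord(0) in Z_2).
ord(4) = 3 and ord(0) = 1, so |⟨(4,0)⟩| = lcm(3, 1) = 3.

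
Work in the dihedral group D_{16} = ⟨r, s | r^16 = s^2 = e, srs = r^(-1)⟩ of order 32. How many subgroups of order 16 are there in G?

3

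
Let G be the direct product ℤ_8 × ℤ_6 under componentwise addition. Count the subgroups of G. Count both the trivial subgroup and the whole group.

22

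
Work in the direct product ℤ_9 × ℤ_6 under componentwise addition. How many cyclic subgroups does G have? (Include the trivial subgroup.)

A cyclic subgroup of order d is generated by each of its φ(d) elements of order d, so the cyclic subgroups of order d number (#elements of order d)/φ(d).
Cyclic subgroups by order — order 1: 1; order 2: 1; order 3: 4; order 6: 4; order 9: 3; order 18: 3.
Total: 16.

16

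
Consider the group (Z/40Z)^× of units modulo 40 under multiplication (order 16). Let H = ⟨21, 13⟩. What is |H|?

|⟨21⟩| = 2 and |⟨13⟩| = 4, so |H| is a multiple of lcm(2, 4) = 4 and divides |G| = 16.
Closing under the operation: H = {1, 9, 13, 17, 21, 29, 33, 37}, so |H| = 8.

8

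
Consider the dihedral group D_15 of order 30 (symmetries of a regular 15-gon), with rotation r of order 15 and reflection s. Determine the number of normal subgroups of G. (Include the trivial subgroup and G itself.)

5

G has 28 subgroups. Checking conjugation-invariance by order — order 1: 1/1 normal; order 2: 0/15 normal; order 3: 1/1 normal; order 5: 1/1 normal; order 6: 0/5 normal; order 10: 0/3 normal; order 15: 1/1 normal; order 30: 1/1 normal.
Total normal subgroups: 5.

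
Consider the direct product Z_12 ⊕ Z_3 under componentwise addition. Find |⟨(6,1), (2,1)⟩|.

|⟨(6,1)⟩| = 6 and |⟨(2,1)⟩| = 6, so |H| is a multiple of lcm(6, 6) = 6 and divides |G| = 36.
Closing under the operation: H = {(0,0), (0,1), (0,2), (2,0), (2,1), (2,2), (4,0), (4,1), (4,2), (6,0), (6,1), (6,2), (8,0), (8,1), (8,2), (10,0), (10,1), (10,2)}, so |H| = 18.

18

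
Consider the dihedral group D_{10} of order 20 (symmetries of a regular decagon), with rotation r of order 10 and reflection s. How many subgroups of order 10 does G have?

|G| = 20 and 10 | 20, so subgroups of order 10 are possible by Lagrange.
The subgroups of order 10 are: {e, r, r^2, r^3, r^4, r^5, r^6, r^7, r^8, r^9}; {e, r^2, r^4, r^6, r^8, s, r^2s, r^4s, r^6s, r^8s}; {e, r^2, r^4, r^6, r^8, rs, r^3s, r^5s, r^7s, r^9s}.
So G has 3 subgroups of order 10.

3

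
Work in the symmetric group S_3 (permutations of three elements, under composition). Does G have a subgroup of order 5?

5 does not divide |G| = 6, so by Lagrange no subgroup of order 5 exists.

No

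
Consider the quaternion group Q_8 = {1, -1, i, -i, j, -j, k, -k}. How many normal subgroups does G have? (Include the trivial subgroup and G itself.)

G has 6 subgroups. Checking conjugation-invariance by order — order 1: 1/1 normal; order 2: 1/1 normal; order 4: 3/3 normal; order 8: 1/1 normal.
Total normal subgroups: 6.

6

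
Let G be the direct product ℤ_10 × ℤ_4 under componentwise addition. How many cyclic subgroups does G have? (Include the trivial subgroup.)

12

Each element a generates a cyclic subgroup ⟨a⟩; distinct elements may generate the same one (a cyclic group of order d has φ(d) generators).
Cyclic subgroups by order — order 1: 1; order 2: 3; order 4: 2; order 5: 1; order 10: 3; order 20: 2.
Total: 12.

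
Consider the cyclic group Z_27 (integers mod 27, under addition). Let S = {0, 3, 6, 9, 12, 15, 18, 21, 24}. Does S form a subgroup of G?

Yes

|S| = 9 divides |G| = 27, consistent with Lagrange.
S contains the identity, every element's inverse is in S, and S is closed under +: it is a subgroup.
In fact S = ⟨3⟩.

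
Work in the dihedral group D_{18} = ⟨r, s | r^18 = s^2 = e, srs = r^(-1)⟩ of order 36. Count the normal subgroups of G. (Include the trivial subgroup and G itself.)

G has 45 subgroups. Checking conjugation-invariance by order — order 1: 1/1 normal; order 2: 1/19 normal; order 3: 1/1 normal; order 4: 0/9 normal; order 6: 1/7 normal; order 9: 1/1 normal; order 12: 0/3 normal; order 18: 3/3 normal; order 36: 1/1 normal.
Total normal subgroups: 9.

9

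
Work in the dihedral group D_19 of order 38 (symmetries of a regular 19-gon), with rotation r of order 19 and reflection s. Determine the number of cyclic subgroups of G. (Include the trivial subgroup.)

21

A cyclic subgroup of order d is generated by each of its φ(d) elements of order d, so the cyclic subgroups of order d number (#elements of order d)/φ(d).
Cyclic subgroups by order — order 1: 1; order 2: 19; order 19: 1.
Total: 21.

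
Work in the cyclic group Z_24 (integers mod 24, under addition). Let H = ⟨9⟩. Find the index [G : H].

3

|⟨9⟩| = 8 and |G| = 24.
By Lagrange, [G : H] = |G|/|H| = 24/8 = 3.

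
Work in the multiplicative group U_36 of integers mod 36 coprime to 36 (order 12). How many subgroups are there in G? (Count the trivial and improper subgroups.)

|G| = 12, so by Lagrange every subgroup order divides 12. Divisors: 1, 2, 3, 4, 6, 12.
Subgroups by order — order 1: 1; order 2: 3; order 3: 1; order 4: 1; order 6: 3; order 12: 1.
Total: 1 + 3 + 1 + 1 + 3 + 1 = 10.

10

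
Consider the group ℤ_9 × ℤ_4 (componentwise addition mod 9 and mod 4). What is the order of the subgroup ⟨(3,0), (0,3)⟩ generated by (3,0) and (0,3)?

|⟨(3,0)⟩| = 3 and |⟨(0,3)⟩| = 4, so |H| is a multiple of lcm(3, 4) = 12 and divides |G| = 36.
Closing under the operation: H = {(0,0), (0,1), (0,2), (0,3), (3,0), (3,1), (3,2), (3,3), (6,0), (6,1), (6,2), (6,3)}, so |H| = 12.

12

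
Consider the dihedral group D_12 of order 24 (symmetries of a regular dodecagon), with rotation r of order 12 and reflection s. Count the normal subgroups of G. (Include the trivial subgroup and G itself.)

G has 34 subgroups. Checking conjugation-invariance by order — order 1: 1/1 normal; order 2: 1/13 normal; order 3: 1/1 normal; order 4: 1/7 normal; order 6: 1/5 normal; order 8: 0/3 normal; order 12: 3/3 normal; order 24: 1/1 normal.
Total normal subgroups: 9.

9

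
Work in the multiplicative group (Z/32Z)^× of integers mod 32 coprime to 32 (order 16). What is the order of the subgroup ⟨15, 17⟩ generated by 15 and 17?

|⟨15⟩| = 2 and |⟨17⟩| = 2, so |H| is a multiple of lcm(2, 2) = 2 and divides |G| = 16.
Closing under the operation: H = {1, 15, 17, 31}, so |H| = 4.

4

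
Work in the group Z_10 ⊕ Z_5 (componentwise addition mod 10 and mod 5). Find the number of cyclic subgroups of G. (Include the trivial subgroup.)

14

A cyclic subgroup of order d is generated by each of its φ(d) elements of order d, so the cyclic subgroups of order d number (#elements of order d)/φ(d).
Cyclic subgroups by order — order 1: 1; order 2: 1; order 5: 6; order 10: 6.
Total: 14.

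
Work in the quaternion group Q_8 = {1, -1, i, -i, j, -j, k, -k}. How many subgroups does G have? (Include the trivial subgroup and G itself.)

|G| = 8, so by Lagrange every subgroup order divides 8. Divisors: 1, 2, 4, 8.
Subgroups by order — order 1: 1; order 2: 1; order 4: 3; order 8: 1.
Total: 1 + 1 + 3 + 1 = 6.

6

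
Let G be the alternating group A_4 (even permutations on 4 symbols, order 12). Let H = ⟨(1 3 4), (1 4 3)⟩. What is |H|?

|⟨(1 3 4)⟩| = 3 and |⟨(1 4 3)⟩| = 3, so |H| is a multiple of lcm(3, 3) = 3 and divides |G| = 12.
Closing under the operation: H = {e, (1 3 4), (1 4 3)}, so |H| = 3.

3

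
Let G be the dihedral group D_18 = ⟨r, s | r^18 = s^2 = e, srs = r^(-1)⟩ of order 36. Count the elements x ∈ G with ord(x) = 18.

6

The elements of order 18 are: r, r^5, r^7, r^11, r^13, r^17.
That's 6.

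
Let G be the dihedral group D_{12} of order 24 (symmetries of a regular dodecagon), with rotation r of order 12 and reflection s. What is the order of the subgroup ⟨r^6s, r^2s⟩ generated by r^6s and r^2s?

|⟨r^6s⟩| = 2 and |⟨r^2s⟩| = 2, so |H| is a multiple of lcm(2, 2) = 2 and divides |G| = 24.
Closing under the operation: H = {e, r^4, r^8, r^2s, r^6s, r^10s}, so |H| = 6.

6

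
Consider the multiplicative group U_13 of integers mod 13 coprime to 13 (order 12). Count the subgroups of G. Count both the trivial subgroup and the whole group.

6

|G| = 12, so by Lagrange every subgroup order divides 12. Divisors: 1, 2, 3, 4, 6, 12.
Subgroups by order — order 1: 1; order 2: 1; order 3: 1; order 4: 1; order 6: 1; order 12: 1.
Total: 1 + 1 + 1 + 1 + 1 + 1 = 6.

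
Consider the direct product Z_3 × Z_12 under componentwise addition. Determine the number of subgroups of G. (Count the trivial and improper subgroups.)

|G| = 36, so by Lagrange every subgroup order divides 36. Divisors: 1, 2, 3, 4, 6, 9, 12, 18, 36.
Subgroups by order — order 1: 1; order 2: 1; order 3: 4; order 4: 1; order 6: 4; order 9: 1; order 12: 4; order 18: 1; order 36: 1.
Total: 1 + 1 + 4 + 1 + 4 + 1 + 4 + 1 + 1 = 18.

18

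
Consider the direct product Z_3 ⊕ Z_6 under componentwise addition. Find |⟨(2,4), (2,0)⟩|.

9

|⟨(2,4)⟩| = 3 and |⟨(2,0)⟩| = 3, so |H| is a multiple of lcm(3, 3) = 3 and divides |G| = 18.
Closing under the operation: H = {(0,0), (0,2), (0,4), (1,0), (1,2), (1,4), (2,0), (2,2), (2,4)}, so |H| = 9.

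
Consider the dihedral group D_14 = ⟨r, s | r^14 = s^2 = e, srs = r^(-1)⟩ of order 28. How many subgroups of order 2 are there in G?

15

|G| = 28 and 2 | 28, so subgroups of order 2 are possible by Lagrange.
The subgroups of order 2 are: {e, r^10s}; {e, r^11s}; {e, r^12s}; {e, r^13s}; … (15 in all).
So G has 15 subgroups of order 2.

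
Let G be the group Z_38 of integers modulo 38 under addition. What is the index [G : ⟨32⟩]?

2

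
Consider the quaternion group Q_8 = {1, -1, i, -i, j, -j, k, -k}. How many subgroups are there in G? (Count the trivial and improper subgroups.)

6

|G| = 8, so by Lagrange every subgroup order divides 8. Divisors: 1, 2, 4, 8.
Subgroups by order — order 1: 1; order 2: 1; order 4: 3; order 8: 1.
Total: 1 + 1 + 3 + 1 = 6.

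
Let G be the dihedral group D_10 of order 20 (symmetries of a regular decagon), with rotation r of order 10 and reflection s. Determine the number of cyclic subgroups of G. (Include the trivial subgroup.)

14

Each element a generates a cyclic subgroup ⟨a⟩; distinct elements may generate the same one (a cyclic group of order d has φ(d) generators).
Cyclic subgroups by order — order 1: 1; order 2: 11; order 5: 1; order 10: 1.
Total: 14.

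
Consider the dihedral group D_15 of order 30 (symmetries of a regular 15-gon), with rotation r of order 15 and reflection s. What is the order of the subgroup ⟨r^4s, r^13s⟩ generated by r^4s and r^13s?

10

|⟨r^4s⟩| = 2 and |⟨r^13s⟩| = 2, so |H| is a multiple of lcm(2, 2) = 2 and divides |G| = 30.
Closing under the operation: H = {e, r^3, r^6, r^9, r^12, rs, r^4s, r^7s, r^10s, r^13s}, so |H| = 10.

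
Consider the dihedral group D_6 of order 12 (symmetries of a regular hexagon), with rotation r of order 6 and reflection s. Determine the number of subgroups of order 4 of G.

3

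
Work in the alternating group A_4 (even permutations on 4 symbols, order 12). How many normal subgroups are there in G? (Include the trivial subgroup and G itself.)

G has 10 subgroups. Checking conjugation-invariance by order — order 1: 1/1 normal; order 2: 0/3 normal; order 3: 0/4 normal; order 4: 1/1 normal; order 12: 1/1 normal.
Total normal subgroups: 3.

3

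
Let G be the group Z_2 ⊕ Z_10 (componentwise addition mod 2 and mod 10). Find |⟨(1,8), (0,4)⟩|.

|⟨(1,8)⟩| = 10 and |⟨(0,4)⟩| = 5, so |H| is a multiple of lcm(10, 5) = 10 and divides |G| = 20.
Closing under the operation: H = {(0,0), (0,2), (0,4), (0,6), (0,8), (1,0), (1,2), (1,4), (1,6), (1,8)}, so |H| = 10.

10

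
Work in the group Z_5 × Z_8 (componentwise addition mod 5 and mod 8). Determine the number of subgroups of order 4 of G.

|G| = 40 and 4 | 40, so subgroups of order 4 are possible by Lagrange.
The subgroups of order 4 are: {(0,0), (0,2), (0,4), (0,6)}.
So G has 1 subgroup of order 4.

1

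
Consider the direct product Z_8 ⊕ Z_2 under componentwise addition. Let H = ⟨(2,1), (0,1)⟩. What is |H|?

|⟨(2,1)⟩| = 4 and |⟨(0,1)⟩| = 2, so |H| is a multiple of lcm(4, 2) = 4 and divides |G| = 16.
Closing under the operation: H = {(0,0), (0,1), (2,0), (2,1), (4,0), (4,1), (6,0), (6,1)}, so |H| = 8.

8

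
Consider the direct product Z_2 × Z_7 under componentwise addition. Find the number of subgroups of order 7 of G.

1

|G| = 14 and 7 | 14, so subgroups of order 7 are possible by Lagrange.
The subgroups of order 7 are: {(0,0), (0,1), (0,2), (0,3), (0,4), (0,5), (0,6)}.
So G has 1 subgroup of order 7.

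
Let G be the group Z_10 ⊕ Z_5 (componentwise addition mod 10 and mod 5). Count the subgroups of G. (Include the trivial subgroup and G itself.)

16

|G| = 50, so by Lagrange every subgroup order divides 50. Divisors: 1, 2, 5, 10, 25, 50.
Subgroups by order — order 1: 1; order 2: 1; order 5: 6; order 10: 6; order 25: 1; order 50: 1.
Total: 1 + 1 + 6 + 6 + 1 + 1 = 16.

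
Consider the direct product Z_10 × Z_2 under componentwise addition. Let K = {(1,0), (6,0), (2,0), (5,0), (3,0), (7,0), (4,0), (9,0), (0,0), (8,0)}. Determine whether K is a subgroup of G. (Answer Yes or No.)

Yes

|K| = 10 divides |G| = 20, consistent with Lagrange.
K contains the identity, every element's inverse is in K, and K is closed under +: it is a subgroup.
In fact K = ⟨(9,0)⟩.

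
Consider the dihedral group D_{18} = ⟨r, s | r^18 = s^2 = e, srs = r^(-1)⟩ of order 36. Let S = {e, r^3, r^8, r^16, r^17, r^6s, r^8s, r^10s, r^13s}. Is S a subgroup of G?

No

r^16 ∈ S but its inverse r^2 ∉ S, so S is not a subgroup.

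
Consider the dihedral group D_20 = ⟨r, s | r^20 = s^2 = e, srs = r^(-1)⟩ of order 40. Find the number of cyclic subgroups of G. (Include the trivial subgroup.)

26

Group the elements of G by the cyclic subgroup they generate; each cyclic subgroup of order d accounts for φ(d) elements.
Cyclic subgroups by order — order 1: 1; order 2: 21; order 4: 1; order 5: 1; order 10: 1; order 20: 1.
Total: 26.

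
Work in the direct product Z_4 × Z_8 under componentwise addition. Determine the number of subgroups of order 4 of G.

7

|G| = 32 and 4 | 32, so subgroups of order 4 are possible by Lagrange.
The subgroups of order 4 are: {(0,0), (0,2), (0,4), (0,6)}; {(0,0), (0,4), (2,0), (2,4)}; {(0,0), (0,4), (2,2), (2,6)}; {(0,0), (1,0), (2,0), (3,0)}; … (7 in all).
So G has 7 subgroups of order 4.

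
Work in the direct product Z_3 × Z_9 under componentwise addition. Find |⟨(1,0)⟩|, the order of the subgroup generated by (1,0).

3

The order of (1,0) in Z_3 × Z_9 is lcm(ord(1) in Z_3, ord(0) in Z_9).
ord(1) = 3 and ord(0) = 1, so |⟨(1,0)⟩| = lcm(3, 1) = 3.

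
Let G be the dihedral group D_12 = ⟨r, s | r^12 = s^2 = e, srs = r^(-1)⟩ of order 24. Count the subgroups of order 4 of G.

7

|G| = 24 and 4 | 24, so subgroups of order 4 are possible by Lagrange.
The subgroups of order 4 are: {e, r^6, r^4s, r^10s}; {e, r^6, r^5s, r^11s}; {e, r^6, r^2s, r^8s}; {e, r^3, r^6, r^9}; … (7 in all).
So G has 7 subgroups of order 4.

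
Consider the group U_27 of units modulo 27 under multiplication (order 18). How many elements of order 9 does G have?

6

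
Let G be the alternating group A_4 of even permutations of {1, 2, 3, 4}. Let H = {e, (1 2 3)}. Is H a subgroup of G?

No

(1 2 3) ∈ H but its inverse (1 3 2) ∉ H, so H is not a subgroup.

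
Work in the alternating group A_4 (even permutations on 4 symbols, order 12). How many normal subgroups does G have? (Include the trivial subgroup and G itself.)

G has 10 subgroups. Checking conjugation-invariance by order — order 1: 1/1 normal; order 2: 0/3 normal; order 3: 0/4 normal; order 4: 1/1 normal; order 12: 1/1 normal.
Total normal subgroups: 3.

3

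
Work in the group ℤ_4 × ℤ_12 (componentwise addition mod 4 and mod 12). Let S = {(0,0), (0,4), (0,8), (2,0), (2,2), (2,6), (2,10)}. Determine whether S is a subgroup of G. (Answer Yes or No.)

No

|S| = 7 does not divide |G| = 48, so by Lagrange S is not a subgroup.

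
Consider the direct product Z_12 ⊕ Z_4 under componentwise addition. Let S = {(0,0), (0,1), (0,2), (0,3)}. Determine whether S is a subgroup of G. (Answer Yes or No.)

|S| = 4 divides |G| = 48, consistent with Lagrange.
S contains the identity, every element's inverse is in S, and S is closed under +: it is a subgroup.
In fact S = ⟨(0,1)⟩.

Yes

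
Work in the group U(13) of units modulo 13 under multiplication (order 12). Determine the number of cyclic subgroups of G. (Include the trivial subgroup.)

6

A cyclic subgroup of order d is generated by each of its φ(d) elements of order d, so the cyclic subgroups of order d number (#elements of order d)/φ(d).
Cyclic subgroups by order — order 1: 1; order 2: 1; order 3: 1; order 4: 1; order 6: 1; order 12: 1.
Total: 6.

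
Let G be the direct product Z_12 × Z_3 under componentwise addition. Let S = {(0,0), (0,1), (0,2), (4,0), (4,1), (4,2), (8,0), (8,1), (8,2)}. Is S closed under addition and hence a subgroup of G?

Yes

|S| = 9 divides |G| = 36, consistent with Lagrange.
S contains the identity, every element's inverse is in S, and S is closed under +: it is a subgroup.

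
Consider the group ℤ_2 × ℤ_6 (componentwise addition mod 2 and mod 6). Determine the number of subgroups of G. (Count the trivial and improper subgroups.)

10

|G| = 12, so by Lagrange every subgroup order divides 12. Divisors: 1, 2, 3, 4, 6, 12.
Subgroups by order — order 1: 1; order 2: 3; order 3: 1; order 4: 1; order 6: 3; order 12: 1.
Total: 1 + 3 + 1 + 1 + 3 + 1 = 10.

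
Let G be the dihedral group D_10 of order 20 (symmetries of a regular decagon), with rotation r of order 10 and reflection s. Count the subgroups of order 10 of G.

3

|G| = 20 and 10 | 20, so subgroups of order 10 are possible by Lagrange.
The subgroups of order 10 are: {e, r, r^2, r^3, r^4, r^5, r^6, r^7, r^8, r^9}; {e, r^2, r^4, r^6, r^8, s, r^2s, r^4s, r^6s, r^8s}; {e, r^2, r^4, r^6, r^8, rs, r^3s, r^5s, r^7s, r^9s}.
So G has 3 subgroups of order 10.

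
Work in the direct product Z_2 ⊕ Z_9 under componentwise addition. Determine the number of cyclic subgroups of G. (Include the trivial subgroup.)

6

Group the elements of G by the cyclic subgroup they generate; each cyclic subgroup of order d accounts for φ(d) elements.
Cyclic subgroups by order — order 1: 1; order 2: 1; order 3: 1; order 6: 1; order 9: 1; order 18: 1.
Total: 6.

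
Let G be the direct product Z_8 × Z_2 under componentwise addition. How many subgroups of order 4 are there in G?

3

|G| = 16 and 4 | 16, so subgroups of order 4 are possible by Lagrange.
The subgroups of order 4 are: {(0,0), (0,1), (4,0), (4,1)}; {(0,0), (2,0), (4,0), (6,0)}; {(0,0), (2,1), (4,0), (6,1)}.
So G has 3 subgroups of order 4.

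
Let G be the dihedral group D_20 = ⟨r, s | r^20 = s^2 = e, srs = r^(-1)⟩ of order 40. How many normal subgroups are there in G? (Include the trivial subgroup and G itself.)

9

G has 48 subgroups. Checking conjugation-invariance by order — order 1: 1/1 normal; order 2: 1/21 normal; order 4: 1/11 normal; order 5: 1/1 normal; order 8: 0/5 normal; order 10: 1/5 normal; order 20: 3/3 normal; order 40: 1/1 normal.
Total normal subgroups: 9.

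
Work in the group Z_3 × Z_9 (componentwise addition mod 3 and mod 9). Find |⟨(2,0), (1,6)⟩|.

|⟨(2,0)⟩| = 3 and |⟨(1,6)⟩| = 3, so |H| is a multiple of lcm(3, 3) = 3 and divides |G| = 27.
Closing under the operation: H = {(0,0), (0,3), (0,6), (1,0), (1,3), (1,6), (2,0), (2,3), (2,6)}, so |H| = 9.

9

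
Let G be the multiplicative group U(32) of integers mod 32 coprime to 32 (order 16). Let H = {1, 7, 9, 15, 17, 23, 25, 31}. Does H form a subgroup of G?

Yes

|H| = 8 divides |G| = 16, consistent with Lagrange.
H contains the identity, every element's inverse is in H, and H is closed under ·: it is a subgroup.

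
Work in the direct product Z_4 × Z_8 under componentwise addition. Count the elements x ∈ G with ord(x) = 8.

16

An element (a,b) has order lcm(ord(a), ord(b)); count pairs with lcm equal to 8.
Enumerating gives 16 such elements.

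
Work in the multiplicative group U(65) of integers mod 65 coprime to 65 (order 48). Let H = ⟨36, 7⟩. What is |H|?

24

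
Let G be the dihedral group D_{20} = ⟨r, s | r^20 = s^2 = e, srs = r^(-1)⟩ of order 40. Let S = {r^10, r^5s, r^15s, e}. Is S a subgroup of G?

Yes

|S| = 4 divides |G| = 40, consistent with Lagrange.
S contains the identity, every element's inverse is in S, and S is closed under ·: it is a subgroup.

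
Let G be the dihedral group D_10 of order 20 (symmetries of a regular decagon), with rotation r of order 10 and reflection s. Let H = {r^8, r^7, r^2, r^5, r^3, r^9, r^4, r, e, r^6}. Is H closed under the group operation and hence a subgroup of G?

Yes

|H| = 10 divides |G| = 20, consistent with Lagrange.
H contains the identity, every element's inverse is in H, and H is closed under ·: it is a subgroup.
In fact H = ⟨r^9⟩.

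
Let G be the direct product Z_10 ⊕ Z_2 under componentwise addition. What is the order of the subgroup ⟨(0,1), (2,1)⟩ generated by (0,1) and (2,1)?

10

|⟨(0,1)⟩| = 2 and |⟨(2,1)⟩| = 10, so |H| is a multiple of lcm(2, 10) = 10 and divides |G| = 20.
Closing under the operation: H = {(0,0), (0,1), (2,0), (2,1), (4,0), (4,1), (6,0), (6,1), (8,0), (8,1)}, so |H| = 10.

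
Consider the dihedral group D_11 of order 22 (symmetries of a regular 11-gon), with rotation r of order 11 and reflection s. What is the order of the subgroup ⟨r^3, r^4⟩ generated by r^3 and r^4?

|⟨r^3⟩| = 11 and |⟨r^4⟩| = 11, so |H| is a multiple of lcm(11, 11) = 11 and divides |G| = 22.
Closing under the operation: H = {e, r, r^2, r^3, r^4, r^5, r^6, r^7, r^8, r^9, r^10}, so |H| = 11.

11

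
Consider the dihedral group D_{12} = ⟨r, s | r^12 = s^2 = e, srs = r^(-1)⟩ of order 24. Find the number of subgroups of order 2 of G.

|G| = 24 and 2 | 24, so subgroups of order 2 are possible by Lagrange.
The subgroups of order 2 are: {e, r^10s}; {e, r^11s}; {e, r^2s}; {e, r^3s}; … (13 in all).
So G has 13 subgroups of order 2.

13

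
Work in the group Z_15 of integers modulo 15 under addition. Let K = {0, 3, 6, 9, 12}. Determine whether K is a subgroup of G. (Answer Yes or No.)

|K| = 5 divides |G| = 15, consistent with Lagrange.
K contains the identity, every element's inverse is in K, and K is closed under +: it is a subgroup.
In fact K = ⟨3⟩.

Yes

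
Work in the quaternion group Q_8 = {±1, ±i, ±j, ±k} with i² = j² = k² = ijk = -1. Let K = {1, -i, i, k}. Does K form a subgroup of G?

No

k ∈ K but its inverse -k ∉ K, so K is not a subgroup.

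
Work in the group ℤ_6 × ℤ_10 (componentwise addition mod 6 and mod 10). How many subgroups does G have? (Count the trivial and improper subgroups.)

|G| = 60, so by Lagrange every subgroup order divides 60. Divisors: 1, 2, 3, 4, 5, 6, 10, 12, 15, 20, 30, 60.
Subgroups by order — order 1: 1; order 2: 3; order 3: 1; order 4: 1; order 5: 1; order 6: 3; order 10: 3; order 12: 1; order 15: 1; order 20: 1; order 30: 3; order 60: 1.
Total: 1 + 3 + 1 + 1 + 1 + 3 + 3 + 1 + 1 + 1 + 3 + 1 = 20.

20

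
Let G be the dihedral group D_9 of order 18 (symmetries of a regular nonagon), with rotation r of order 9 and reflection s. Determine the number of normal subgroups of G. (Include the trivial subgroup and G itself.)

G has 16 subgroups. Checking conjugation-invariance by order — order 1: 1/1 normal; order 2: 0/9 normal; order 3: 1/1 normal; order 6: 0/3 normal; order 9: 1/1 normal; order 18: 1/1 normal.
Total normal subgroups: 4.

4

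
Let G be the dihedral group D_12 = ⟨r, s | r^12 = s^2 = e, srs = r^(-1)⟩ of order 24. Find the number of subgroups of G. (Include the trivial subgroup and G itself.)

34

|G| = 24, so by Lagrange every subgroup order divides 24. Divisors: 1, 2, 3, 4, 6, 8, 12, 24.
Subgroups by order — order 1: 1; order 2: 13; order 3: 1; order 4: 7; order 6: 5; order 8: 3; order 12: 3; order 24: 1.
Total: 1 + 13 + 1 + 7 + 5 + 3 + 3 + 1 = 34.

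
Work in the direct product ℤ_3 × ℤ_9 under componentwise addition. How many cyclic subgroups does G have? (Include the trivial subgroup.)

Each element a generates a cyclic subgroup ⟨a⟩; distinct elements may generate the same one (a cyclic group of order d has φ(d) generators).
Cyclic subgroups by order — order 1: 1; order 3: 4; order 9: 3.
Total: 8.

8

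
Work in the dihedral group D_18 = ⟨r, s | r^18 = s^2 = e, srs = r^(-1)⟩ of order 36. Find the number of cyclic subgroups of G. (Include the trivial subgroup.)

24

Each element a generates a cyclic subgroup ⟨a⟩; distinct elements may generate the same one (a cyclic group of order d has φ(d) generators).
Cyclic subgroups by order — order 1: 1; order 2: 19; order 3: 1; order 6: 1; order 9: 1; order 18: 1.
Total: 24.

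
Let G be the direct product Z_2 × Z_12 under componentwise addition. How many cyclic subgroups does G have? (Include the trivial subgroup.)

12

Each element a generates a cyclic subgroup ⟨a⟩; distinct elements may generate the same one (a cyclic group of order d has φ(d) generators).
Cyclic subgroups by order — order 1: 1; order 2: 3; order 3: 1; order 4: 2; order 6: 3; order 12: 2.
Total: 12.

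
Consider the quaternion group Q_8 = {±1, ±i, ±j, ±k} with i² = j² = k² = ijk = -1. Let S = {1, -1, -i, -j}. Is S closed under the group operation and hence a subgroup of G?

No

-j ∈ S but its inverse j ∉ S, so S is not a subgroup.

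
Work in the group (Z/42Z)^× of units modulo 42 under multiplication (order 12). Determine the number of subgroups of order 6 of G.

3

|G| = 12 and 6 | 12, so subgroups of order 6 are possible by Lagrange.
The subgroups of order 6 are: {1, 11, 23, 25, 29, 37}; {1, 13, 19, 25, 31, 37}; {1, 5, 17, 25, 37, 41}.
So G has 3 subgroups of order 6.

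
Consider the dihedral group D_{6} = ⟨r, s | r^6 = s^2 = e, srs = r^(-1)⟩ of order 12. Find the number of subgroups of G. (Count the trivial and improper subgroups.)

|G| = 12, so by Lagrange every subgroup order divides 12. Divisors: 1, 2, 3, 4, 6, 12.
Subgroups by order — order 1: 1; order 2: 7; order 3: 1; order 4: 3; order 6: 3; order 12: 1.
Total: 1 + 7 + 1 + 3 + 3 + 1 = 16.

16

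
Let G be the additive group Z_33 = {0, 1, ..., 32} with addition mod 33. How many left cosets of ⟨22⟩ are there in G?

|⟨22⟩| = 3 and |G| = 33.
By Lagrange, [G : H] = |G|/|H| = 33/3 = 11.

11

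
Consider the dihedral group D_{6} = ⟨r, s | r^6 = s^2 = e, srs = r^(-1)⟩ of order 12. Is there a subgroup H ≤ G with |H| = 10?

No

10 does not divide |G| = 12, so by Lagrange no subgroup of order 10 exists.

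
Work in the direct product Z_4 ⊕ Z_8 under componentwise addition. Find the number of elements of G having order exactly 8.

16

An element (a,b) has order lcm(ord(a), ord(b)); count pairs with lcm equal to 8.
Enumerating gives 16 such elements.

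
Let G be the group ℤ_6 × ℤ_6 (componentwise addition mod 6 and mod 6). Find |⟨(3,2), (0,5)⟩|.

12

|⟨(3,2)⟩| = 6 and |⟨(0,5)⟩| = 6, so |H| is a multiple of lcm(6, 6) = 6 and divides |G| = 36.
Closing under the operation: H = {(0,0), (0,1), (0,2), (0,3), (0,4), (0,5), (3,0), (3,1), (3,2), (3,3), (3,4), (3,5)}, so |H| = 12.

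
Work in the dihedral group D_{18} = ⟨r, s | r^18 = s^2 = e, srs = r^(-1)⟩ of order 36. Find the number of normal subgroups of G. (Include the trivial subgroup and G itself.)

G has 45 subgroups. Checking conjugation-invariance by order — order 1: 1/1 normal; order 2: 1/19 normal; order 3: 1/1 normal; order 4: 0/9 normal; order 6: 1/7 normal; order 9: 1/1 normal; order 12: 0/3 normal; order 18: 3/3 normal; order 36: 1/1 normal.
Total normal subgroups: 9.

9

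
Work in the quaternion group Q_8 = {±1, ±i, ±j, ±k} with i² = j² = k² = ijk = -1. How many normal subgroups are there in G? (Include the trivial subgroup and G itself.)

G has 6 subgroups. Checking conjugation-invariance by order — order 1: 1/1 normal; order 2: 1/1 normal; order 4: 3/3 normal; order 8: 1/1 normal.
Total normal subgroups: 6.

6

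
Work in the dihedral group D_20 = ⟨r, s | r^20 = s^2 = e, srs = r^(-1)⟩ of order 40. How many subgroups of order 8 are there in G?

|G| = 40 and 8 | 40, so subgroups of order 8 are possible by Lagrange.
The subgroups of order 8 are: {e, r^5, r^10, r^15, s, r^5s, r^10s, r^15s}; {e, r^5, r^10, r^15, rs, r^6s, r^11s, r^16s}; {e, r^5, r^10, r^15, r^2s, r^7s, r^12s, r^17s}; {e, r^5, r^10, r^15, r^3s, r^8s, r^13s, r^18s}; … (5 in all).
So G has 5 subgroups of order 8.

5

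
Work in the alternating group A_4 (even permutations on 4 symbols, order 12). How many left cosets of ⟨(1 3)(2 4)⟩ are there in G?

6

|⟨(1 3)(2 4)⟩| = 2 and |G| = 12.
By Lagrange, [G : H] = |G|/|H| = 12/2 = 6.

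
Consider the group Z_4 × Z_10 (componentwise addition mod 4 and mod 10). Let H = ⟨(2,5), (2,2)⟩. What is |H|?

|⟨(2,5)⟩| = 2 and |⟨(2,2)⟩| = 10, so |H| is a multiple of lcm(2, 10) = 10 and divides |G| = 40.
Closing under the operation: H = {(0,0), (0,1), (0,2), (0,3), (0,4), (0,5), (0,6), (0,7), (0,8), (0,9), (2,0), (2,1), (2,2), (2,3), (2,4), (2,5), (2,6), (2,7), (2,8), (2,9)}, so |H| = 20.

20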